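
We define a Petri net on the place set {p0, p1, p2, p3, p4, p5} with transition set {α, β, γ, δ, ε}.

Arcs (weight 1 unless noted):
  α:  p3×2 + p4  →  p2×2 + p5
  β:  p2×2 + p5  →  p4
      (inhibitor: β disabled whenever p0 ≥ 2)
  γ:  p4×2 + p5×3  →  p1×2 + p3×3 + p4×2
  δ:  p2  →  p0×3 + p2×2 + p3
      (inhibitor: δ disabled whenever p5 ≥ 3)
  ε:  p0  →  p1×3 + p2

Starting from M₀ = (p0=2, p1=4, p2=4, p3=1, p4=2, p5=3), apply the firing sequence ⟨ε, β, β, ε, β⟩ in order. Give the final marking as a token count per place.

(p0=0, p1=10, p2=0, p3=1, p4=5, p5=0)

step 1: fire ε:  (p0=2, p1=4, p2=4, p3=1, p4=2, p5=3) → (p0=1, p1=7, p2=5, p3=1, p4=2, p5=3)
step 2: fire β:  (p0=1, p1=7, p2=5, p3=1, p4=2, p5=3) → (p0=1, p1=7, p2=3, p3=1, p4=3, p5=2)
step 3: fire β:  (p0=1, p1=7, p2=3, p3=1, p4=3, p5=2) → (p0=1, p1=7, p2=1, p3=1, p4=4, p5=1)
step 4: fire ε:  (p0=1, p1=7, p2=1, p3=1, p4=4, p5=1) → (p0=0, p1=10, p2=2, p3=1, p4=4, p5=1)
step 5: fire β:  (p0=0, p1=10, p2=2, p3=1, p4=4, p5=1) → (p0=0, p1=10, p2=0, p3=1, p4=5, p5=0)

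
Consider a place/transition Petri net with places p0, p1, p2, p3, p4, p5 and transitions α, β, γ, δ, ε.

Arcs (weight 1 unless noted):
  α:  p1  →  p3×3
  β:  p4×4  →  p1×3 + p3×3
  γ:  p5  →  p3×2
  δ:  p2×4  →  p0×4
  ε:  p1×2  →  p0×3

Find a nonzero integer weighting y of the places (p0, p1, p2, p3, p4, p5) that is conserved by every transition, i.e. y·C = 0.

Incidence matrix C (rows=places, cols=transitions):
        α    β    γ    δ    ε
   p0   0    0    0    4    3
   p1  -1    3    0    0   -2
   p2   0    0    0   -4    0
   p3   3    3    2    0    0
   p4   0   -4    0    0    0
   p5   0    0   -1    0    0

Candidate y = [2, 3, 2, 1, 3, 2]; check y·C column-wise:
  col α: 2·0 + 3·-1 + 2·0 + 1·3 + 3·0 + 2·0 = 0
  col β: 2·0 + 3·3 + 2·0 + 1·3 + 3·-4 + 2·0 = 0
  col γ: 2·0 + 3·0 + 2·0 + 1·2 + 3·0 + 2·-1 = 0
  col δ: 2·4 + 3·0 + 2·-4 + 1·0 + 3·0 + 2·0 = 0
  col ε: 2·3 + 3·-2 + 2·0 + 1·0 + 3·0 + 2·0 = 0

y = (p0:2, p1:3, p2:2, p3:1, p4:3, p5:2)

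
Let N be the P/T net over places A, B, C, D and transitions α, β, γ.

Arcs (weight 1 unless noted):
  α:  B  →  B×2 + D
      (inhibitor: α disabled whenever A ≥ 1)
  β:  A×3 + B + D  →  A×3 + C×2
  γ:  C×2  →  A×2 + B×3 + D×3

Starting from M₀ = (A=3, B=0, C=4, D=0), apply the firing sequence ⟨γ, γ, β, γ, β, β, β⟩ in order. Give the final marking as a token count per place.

(A=9, B=5, C=6, D=5)

step 1: fire γ:  (A=3, B=0, C=4, D=0) → (A=5, B=3, C=2, D=3)
step 2: fire γ:  (A=5, B=3, C=2, D=3) → (A=7, B=6, C=0, D=6)
step 3: fire β:  (A=7, B=6, C=0, D=6) → (A=7, B=5, C=2, D=5)
step 4: fire γ:  (A=7, B=5, C=2, D=5) → (A=9, B=8, C=0, D=8)
step 5: fire β:  (A=9, B=8, C=0, D=8) → (A=9, B=7, C=2, D=7)
step 6: fire β:  (A=9, B=7, C=2, D=7) → (A=9, B=6, C=4, D=6)
step 7: fire β:  (A=9, B=6, C=4, D=6) → (A=9, B=5, C=6, D=5)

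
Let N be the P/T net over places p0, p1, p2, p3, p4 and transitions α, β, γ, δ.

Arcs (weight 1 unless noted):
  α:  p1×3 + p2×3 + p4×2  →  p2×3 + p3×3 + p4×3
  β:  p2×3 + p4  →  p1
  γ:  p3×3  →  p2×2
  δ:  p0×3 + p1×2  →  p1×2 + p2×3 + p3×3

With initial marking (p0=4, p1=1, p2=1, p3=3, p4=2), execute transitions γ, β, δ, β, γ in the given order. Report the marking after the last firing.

step 1: fire γ:  (p0=4, p1=1, p2=1, p3=3, p4=2) → (p0=4, p1=1, p2=3, p3=0, p4=2)
step 2: fire β:  (p0=4, p1=1, p2=3, p3=0, p4=2) → (p0=4, p1=2, p2=0, p3=0, p4=1)
step 3: fire δ:  (p0=4, p1=2, p2=0, p3=0, p4=1) → (p0=1, p1=2, p2=3, p3=3, p4=1)
step 4: fire β:  (p0=1, p1=2, p2=3, p3=3, p4=1) → (p0=1, p1=3, p2=0, p3=3, p4=0)
step 5: fire γ:  (p0=1, p1=3, p2=0, p3=3, p4=0) → (p0=1, p1=3, p2=2, p3=0, p4=0)

(p0=1, p1=3, p2=2, p3=0, p4=0)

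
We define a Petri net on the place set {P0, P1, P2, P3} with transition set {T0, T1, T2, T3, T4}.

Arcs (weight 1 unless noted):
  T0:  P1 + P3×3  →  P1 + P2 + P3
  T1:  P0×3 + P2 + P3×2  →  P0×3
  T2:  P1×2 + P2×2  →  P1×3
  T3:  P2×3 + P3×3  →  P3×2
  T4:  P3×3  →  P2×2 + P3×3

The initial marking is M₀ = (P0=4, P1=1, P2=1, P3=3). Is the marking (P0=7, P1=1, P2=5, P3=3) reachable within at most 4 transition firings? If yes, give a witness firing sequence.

depth 0: 1 marking
depth 1: 4 markings reached so far
depth 2: 7 markings reached so far
depth 3: 10 markings reached so far
depth 4: 14 markings reached so far
target is not among the 14 markings reachable within 4 steps

NO — not reachable within 4 firings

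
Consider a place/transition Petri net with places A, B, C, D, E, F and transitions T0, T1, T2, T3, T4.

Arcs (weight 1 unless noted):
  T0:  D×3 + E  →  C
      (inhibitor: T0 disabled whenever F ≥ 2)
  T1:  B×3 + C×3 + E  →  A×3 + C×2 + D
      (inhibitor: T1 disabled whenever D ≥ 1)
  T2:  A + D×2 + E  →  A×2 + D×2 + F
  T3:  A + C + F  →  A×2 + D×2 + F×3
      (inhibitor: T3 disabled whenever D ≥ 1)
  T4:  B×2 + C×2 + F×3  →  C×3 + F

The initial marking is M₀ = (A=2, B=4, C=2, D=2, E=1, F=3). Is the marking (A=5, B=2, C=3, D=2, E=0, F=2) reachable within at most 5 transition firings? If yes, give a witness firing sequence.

NO — not reachable within 5 firings

depth 0: 1 marking
depth 1: 3 markings reached so far
depth 2: 4 markings reached so far
depth 3: 4 markings reached so far
(frontier empty at depth 3; search complete)
target is not among the 4 markings reachable within 5 steps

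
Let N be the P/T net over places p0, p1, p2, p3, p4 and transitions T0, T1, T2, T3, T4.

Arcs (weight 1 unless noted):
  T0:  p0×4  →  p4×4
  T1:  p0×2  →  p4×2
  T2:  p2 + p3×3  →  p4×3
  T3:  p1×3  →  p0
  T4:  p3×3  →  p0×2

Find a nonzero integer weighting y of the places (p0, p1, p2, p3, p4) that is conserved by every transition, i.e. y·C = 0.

Incidence matrix C (rows=places, cols=transitions):
       T0   T1   T2   T3   T4
   p0  -4   -2    0    1    2
   p1   0    0    0   -3    0
   p2   0    0   -1    0    0
   p3   0    0   -3    0   -3
   p4   4    2    3    0    0

Candidate y = [3, 1, 3, 2, 3]; check y·C column-wise:
  col T0: 3·-4 + 1·0 + 3·0 + 2·0 + 3·4 = 0
  col T1: 3·-2 + 1·0 + 3·0 + 2·0 + 3·2 = 0
  col T2: 3·0 + 1·0 + 3·-1 + 2·-3 + 3·3 = 0
  col T3: 3·1 + 1·-3 + 3·0 + 2·0 + 3·0 = 0
  col T4: 3·2 + 1·0 + 3·0 + 2·-3 + 3·0 = 0

y = (p0:3, p1:1, p2:3, p3:2, p4:3)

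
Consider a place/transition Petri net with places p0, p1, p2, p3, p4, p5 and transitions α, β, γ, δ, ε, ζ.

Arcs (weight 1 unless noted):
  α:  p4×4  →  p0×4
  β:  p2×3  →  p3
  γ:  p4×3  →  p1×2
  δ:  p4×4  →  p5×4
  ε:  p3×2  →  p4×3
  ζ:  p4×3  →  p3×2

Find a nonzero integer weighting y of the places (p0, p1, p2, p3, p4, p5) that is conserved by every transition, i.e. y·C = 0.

y = (p0:2, p1:3, p2:1, p3:3, p4:2, p5:2)

Incidence matrix C (rows=places, cols=transitions):
        α    β    γ    δ    ε    ζ
   p0   4    0    0    0    0    0
   p1   0    0    2    0    0    0
   p2   0   -3    0    0    0    0
   p3   0    1    0    0   -2    2
   p4  -4    0   -3   -4    3   -3
   p5   0    0    0    4    0    0

Candidate y = [2, 3, 1, 3, 2, 2]; check y·C column-wise:
  col α: 2·4 + 3·0 + 1·0 + 3·0 + 2·-4 + 2·0 = 0
  col β: 2·0 + 3·0 + 1·-3 + 3·1 + 2·0 + 2·0 = 0
  col γ: 2·0 + 3·2 + 1·0 + 3·0 + 2·-3 + 2·0 = 0
  col δ: 2·0 + 3·0 + 1·0 + 3·0 + 2·-4 + 2·4 = 0
  col ε: 2·0 + 3·0 + 1·0 + 3·-2 + 2·3 + 2·0 = 0
  col ζ: 2·0 + 3·0 + 1·0 + 3·2 + 2·-3 + 2·0 = 0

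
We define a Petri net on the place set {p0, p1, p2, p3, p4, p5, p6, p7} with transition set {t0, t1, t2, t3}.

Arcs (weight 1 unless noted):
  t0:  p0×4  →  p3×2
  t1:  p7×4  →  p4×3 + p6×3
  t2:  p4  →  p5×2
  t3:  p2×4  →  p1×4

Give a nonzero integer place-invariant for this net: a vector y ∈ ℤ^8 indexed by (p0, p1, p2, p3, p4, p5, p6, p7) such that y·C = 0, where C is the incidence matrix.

Incidence matrix C (rows=places, cols=transitions):
       t0   t1   t2   t3
   p0  -4    0    0    0
   p1   0    0    0    4
   p2   0    0    0   -4
   p3   2    0    0    0
   p4   0    3   -1    0
   p5   0    0    2    0
   p6   0    3    0    0
   p7   0   -4    0    0

Candidate y = [0, 1, 1, 0, 0, 0, 0, 0]; check y·C column-wise:
  col t0: 0·-4 + 1·0 + 1·0 + 0·2 = 0
  col t1: 1·0 + 1·0 + 0·3 + 0·3 + 0·-4 = 0
  col t2: 1·0 + 1·0 + 0·-1 + 0·2 = 0
  col t3: 1·4 + 1·-4 = 0

y = (p0:0, p1:1, p2:1, p3:0, p4:0, p5:0, p6:0, p7:0)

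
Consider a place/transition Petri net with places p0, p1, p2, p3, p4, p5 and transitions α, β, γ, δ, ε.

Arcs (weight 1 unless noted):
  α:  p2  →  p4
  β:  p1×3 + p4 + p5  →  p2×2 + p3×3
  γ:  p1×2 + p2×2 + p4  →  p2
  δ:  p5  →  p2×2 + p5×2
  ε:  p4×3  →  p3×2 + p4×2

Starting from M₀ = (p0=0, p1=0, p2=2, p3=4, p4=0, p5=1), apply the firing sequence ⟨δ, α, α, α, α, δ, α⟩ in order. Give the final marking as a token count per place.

step 1: fire δ:  (p0=0, p1=0, p2=2, p3=4, p4=0, p5=1) → (p0=0, p1=0, p2=4, p3=4, p4=0, p5=2)
step 2: fire α:  (p0=0, p1=0, p2=4, p3=4, p4=0, p5=2) → (p0=0, p1=0, p2=3, p3=4, p4=1, p5=2)
step 3: fire α:  (p0=0, p1=0, p2=3, p3=4, p4=1, p5=2) → (p0=0, p1=0, p2=2, p3=4, p4=2, p5=2)
step 4: fire α:  (p0=0, p1=0, p2=2, p3=4, p4=2, p5=2) → (p0=0, p1=0, p2=1, p3=4, p4=3, p5=2)
step 5: fire α:  (p0=0, p1=0, p2=1, p3=4, p4=3, p5=2) → (p0=0, p1=0, p2=0, p3=4, p4=4, p5=2)
step 6: fire δ:  (p0=0, p1=0, p2=0, p3=4, p4=4, p5=2) → (p0=0, p1=0, p2=2, p3=4, p4=4, p5=3)
step 7: fire α:  (p0=0, p1=0, p2=2, p3=4, p4=4, p5=3) → (p0=0, p1=0, p2=1, p3=4, p4=5, p5=3)

(p0=0, p1=0, p2=1, p3=4, p4=5, p5=3)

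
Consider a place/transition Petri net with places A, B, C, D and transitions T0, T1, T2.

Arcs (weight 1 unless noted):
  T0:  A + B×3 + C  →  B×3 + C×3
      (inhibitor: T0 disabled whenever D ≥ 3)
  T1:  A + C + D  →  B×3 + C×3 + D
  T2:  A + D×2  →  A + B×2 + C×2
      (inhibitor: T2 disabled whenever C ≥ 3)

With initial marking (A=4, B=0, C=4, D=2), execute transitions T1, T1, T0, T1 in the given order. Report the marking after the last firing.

(A=0, B=9, C=12, D=2)

step 1: fire T1:  (A=4, B=0, C=4, D=2) → (A=3, B=3, C=6, D=2)
step 2: fire T1:  (A=3, B=3, C=6, D=2) → (A=2, B=6, C=8, D=2)
step 3: fire T0:  (A=2, B=6, C=8, D=2) → (A=1, B=6, C=10, D=2)
step 4: fire T1:  (A=1, B=6, C=10, D=2) → (A=0, B=9, C=12, D=2)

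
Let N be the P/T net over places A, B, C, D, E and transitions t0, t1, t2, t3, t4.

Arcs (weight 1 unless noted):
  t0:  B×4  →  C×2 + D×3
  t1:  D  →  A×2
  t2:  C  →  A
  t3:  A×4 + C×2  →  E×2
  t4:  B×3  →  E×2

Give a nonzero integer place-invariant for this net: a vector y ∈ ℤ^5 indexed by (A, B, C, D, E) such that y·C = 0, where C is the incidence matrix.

Incidence matrix C (rows=places, cols=transitions):
       t0   t1   t2   t3   t4
    A   0    2    1   -4    0
    B  -4    0    0    0   -3
    C   2    0   -1   -2    0
    D   3   -1    0    0    0
    E   0    0    0    2    2

Candidate y = [1, 2, 1, 2, 3]; check y·C column-wise:
  col t0: 1·0 + 2·-4 + 1·2 + 2·3 + 3·0 = 0
  col t1: 1·2 + 2·0 + 1·0 + 2·-1 + 3·0 = 0
  col t2: 1·1 + 2·0 + 1·-1 + 2·0 + 3·0 = 0
  col t3: 1·-4 + 2·0 + 1·-2 + 2·0 + 3·2 = 0
  col t4: 1·0 + 2·-3 + 1·0 + 2·0 + 3·2 = 0

y = (A:1, B:2, C:1, D:2, E:3)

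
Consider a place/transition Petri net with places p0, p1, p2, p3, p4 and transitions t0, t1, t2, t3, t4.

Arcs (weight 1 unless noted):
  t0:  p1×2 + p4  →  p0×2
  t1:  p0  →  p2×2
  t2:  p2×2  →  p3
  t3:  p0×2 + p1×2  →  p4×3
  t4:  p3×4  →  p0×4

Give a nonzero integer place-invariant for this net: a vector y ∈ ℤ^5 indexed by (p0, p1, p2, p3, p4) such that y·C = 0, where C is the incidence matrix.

y = (p0:2, p1:1, p2:1, p3:2, p4:2)

Incidence matrix C (rows=places, cols=transitions):
       t0   t1   t2   t3   t4
   p0   2   -1    0   -2    4
   p1  -2    0    0   -2    0
   p2   0    2   -2    0    0
   p3   0    0    1    0   -4
   p4  -1    0    0    3    0

Candidate y = [2, 1, 1, 2, 2]; check y·C column-wise:
  col t0: 2·2 + 1·-2 + 1·0 + 2·0 + 2·-1 = 0
  col t1: 2·-1 + 1·0 + 1·2 + 2·0 + 2·0 = 0
  col t2: 2·0 + 1·0 + 1·-2 + 2·1 + 2·0 = 0
  col t3: 2·-2 + 1·-2 + 1·0 + 2·0 + 2·3 = 0
  col t4: 2·4 + 1·0 + 1·0 + 2·-4 + 2·0 = 0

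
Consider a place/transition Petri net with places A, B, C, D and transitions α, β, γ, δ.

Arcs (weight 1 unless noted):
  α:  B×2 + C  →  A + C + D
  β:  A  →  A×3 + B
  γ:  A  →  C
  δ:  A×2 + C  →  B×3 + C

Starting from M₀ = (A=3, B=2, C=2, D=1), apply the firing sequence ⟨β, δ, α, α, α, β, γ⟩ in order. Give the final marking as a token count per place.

step 1: fire β:  (A=3, B=2, C=2, D=1) → (A=5, B=3, C=2, D=1)
step 2: fire δ:  (A=5, B=3, C=2, D=1) → (A=3, B=6, C=2, D=1)
step 3: fire α:  (A=3, B=6, C=2, D=1) → (A=4, B=4, C=2, D=2)
step 4: fire α:  (A=4, B=4, C=2, D=2) → (A=5, B=2, C=2, D=3)
step 5: fire α:  (A=5, B=2, C=2, D=3) → (A=6, B=0, C=2, D=4)
step 6: fire β:  (A=6, B=0, C=2, D=4) → (A=8, B=1, C=2, D=4)
step 7: fire γ:  (A=8, B=1, C=2, D=4) → (A=7, B=1, C=3, D=4)

(A=7, B=1, C=3, D=4)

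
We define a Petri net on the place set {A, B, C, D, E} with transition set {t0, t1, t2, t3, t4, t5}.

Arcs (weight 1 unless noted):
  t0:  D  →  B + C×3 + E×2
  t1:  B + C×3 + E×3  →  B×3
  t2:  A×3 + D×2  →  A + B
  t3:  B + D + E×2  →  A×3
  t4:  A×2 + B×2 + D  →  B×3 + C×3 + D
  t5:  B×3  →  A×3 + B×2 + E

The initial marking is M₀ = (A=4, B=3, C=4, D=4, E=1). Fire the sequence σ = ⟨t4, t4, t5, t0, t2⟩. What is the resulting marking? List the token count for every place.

(A=1, B=6, C=13, D=1, E=4)

step 1: fire t4:  (A=4, B=3, C=4, D=4, E=1) → (A=2, B=4, C=7, D=4, E=1)
step 2: fire t4:  (A=2, B=4, C=7, D=4, E=1) → (A=0, B=5, C=10, D=4, E=1)
step 3: fire t5:  (A=0, B=5, C=10, D=4, E=1) → (A=3, B=4, C=10, D=4, E=2)
step 4: fire t0:  (A=3, B=4, C=10, D=4, E=2) → (A=3, B=5, C=13, D=3, E=4)
step 5: fire t2:  (A=3, B=5, C=13, D=3, E=4) → (A=1, B=6, C=13, D=1, E=4)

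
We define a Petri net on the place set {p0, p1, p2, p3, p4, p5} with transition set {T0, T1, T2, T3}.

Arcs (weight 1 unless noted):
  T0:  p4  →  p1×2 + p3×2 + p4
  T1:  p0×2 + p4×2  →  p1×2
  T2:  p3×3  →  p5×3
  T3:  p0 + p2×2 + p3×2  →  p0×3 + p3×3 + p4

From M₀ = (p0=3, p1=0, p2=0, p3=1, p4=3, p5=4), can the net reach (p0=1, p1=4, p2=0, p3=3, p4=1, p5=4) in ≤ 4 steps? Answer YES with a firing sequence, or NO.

step 1: fire T0:  (p0=3, p1=0, p2=0, p3=1, p4=3, p5=4) → (p0=3, p1=2, p2=0, p3=3, p4=3, p5=4)
step 2: fire T1:  (p0=3, p1=2, p2=0, p3=3, p4=3, p5=4) → (p0=1, p1=4, p2=0, p3=3, p4=1, p5=4)

YES — reachable via ⟨T0, T1⟩ (2 firings)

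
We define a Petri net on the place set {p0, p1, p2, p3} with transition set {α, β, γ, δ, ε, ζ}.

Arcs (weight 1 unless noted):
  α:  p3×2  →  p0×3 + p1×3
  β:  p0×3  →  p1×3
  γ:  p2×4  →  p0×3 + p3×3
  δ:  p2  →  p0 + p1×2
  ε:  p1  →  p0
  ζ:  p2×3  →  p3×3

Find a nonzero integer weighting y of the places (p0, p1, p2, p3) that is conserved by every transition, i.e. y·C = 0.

y = (p0:1, p1:1, p2:3, p3:3)

Incidence matrix C (rows=places, cols=transitions):
        α    β    γ    δ    ε    ζ
   p0   3   -3    3    1    1    0
   p1   3    3    0    2   -1    0
   p2   0    0   -4   -1    0   -3
   p3  -2    0    3    0    0    3

Candidate y = [1, 1, 3, 3]; check y·C column-wise:
  col α: 1·3 + 1·3 + 3·0 + 3·-2 = 0
  col β: 1·-3 + 1·3 + 3·0 + 3·0 = 0
  col γ: 1·3 + 1·0 + 3·-4 + 3·3 = 0
  col δ: 1·1 + 1·2 + 3·-1 + 3·0 = 0
  col ε: 1·1 + 1·-1 + 3·0 + 3·0 = 0
  col ζ: 1·0 + 1·0 + 3·-3 + 3·3 = 0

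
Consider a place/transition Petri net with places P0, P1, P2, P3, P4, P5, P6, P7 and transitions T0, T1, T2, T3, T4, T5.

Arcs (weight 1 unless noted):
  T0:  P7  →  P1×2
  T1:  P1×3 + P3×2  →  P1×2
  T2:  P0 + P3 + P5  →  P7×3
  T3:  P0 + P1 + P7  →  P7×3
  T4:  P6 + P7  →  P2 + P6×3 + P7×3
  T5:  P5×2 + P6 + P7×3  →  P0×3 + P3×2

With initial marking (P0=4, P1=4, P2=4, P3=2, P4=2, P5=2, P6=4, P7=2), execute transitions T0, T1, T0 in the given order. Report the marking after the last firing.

step 1: fire T0:  (P0=4, P1=4, P2=4, P3=2, P4=2, P5=2, P6=4, P7=2) → (P0=4, P1=6, P2=4, P3=2, P4=2, P5=2, P6=4, P7=1)
step 2: fire T1:  (P0=4, P1=6, P2=4, P3=2, P4=2, P5=2, P6=4, P7=1) → (P0=4, P1=5, P2=4, P3=0, P4=2, P5=2, P6=4, P7=1)
step 3: fire T0:  (P0=4, P1=5, P2=4, P3=0, P4=2, P5=2, P6=4, P7=1) → (P0=4, P1=7, P2=4, P3=0, P4=2, P5=2, P6=4, P7=0)

(P0=4, P1=7, P2=4, P3=0, P4=2, P5=2, P6=4, P7=0)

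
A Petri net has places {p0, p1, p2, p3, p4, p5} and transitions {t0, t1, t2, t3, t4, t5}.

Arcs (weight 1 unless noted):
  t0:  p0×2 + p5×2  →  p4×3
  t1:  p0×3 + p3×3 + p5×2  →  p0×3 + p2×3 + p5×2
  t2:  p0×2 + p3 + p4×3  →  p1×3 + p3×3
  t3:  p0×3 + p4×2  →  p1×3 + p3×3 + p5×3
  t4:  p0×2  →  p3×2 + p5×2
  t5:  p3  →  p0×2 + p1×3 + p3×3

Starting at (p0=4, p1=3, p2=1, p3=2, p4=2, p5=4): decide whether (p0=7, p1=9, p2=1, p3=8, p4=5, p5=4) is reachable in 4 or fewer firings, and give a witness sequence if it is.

NO — not reachable within 4 firings

depth 0: 1 marking
depth 1: 5 markings reached so far
depth 2: 14 markings reached so far
depth 3: 28 markings reached so far
depth 4: 56 markings reached so far
target is not among the 56 markings reachable within 4 steps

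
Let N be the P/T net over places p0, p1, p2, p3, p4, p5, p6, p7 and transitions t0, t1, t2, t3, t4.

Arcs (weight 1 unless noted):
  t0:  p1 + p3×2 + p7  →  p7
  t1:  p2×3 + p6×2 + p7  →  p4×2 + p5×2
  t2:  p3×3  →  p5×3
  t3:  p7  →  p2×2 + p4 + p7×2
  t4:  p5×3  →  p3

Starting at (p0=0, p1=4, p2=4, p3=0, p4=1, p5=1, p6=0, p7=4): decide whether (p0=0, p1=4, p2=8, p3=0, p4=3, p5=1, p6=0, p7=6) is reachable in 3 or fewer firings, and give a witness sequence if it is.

YES — reachable via ⟨t3, t3⟩ (2 firings)

step 1: fire t3:  (p0=0, p1=4, p2=4, p3=0, p4=1, p5=1, p6=0, p7=4) → (p0=0, p1=4, p2=6, p3=0, p4=2, p5=1, p6=0, p7=5)
step 2: fire t3:  (p0=0, p1=4, p2=6, p3=0, p4=2, p5=1, p6=0, p7=5) → (p0=0, p1=4, p2=8, p3=0, p4=3, p5=1, p6=0, p7=6)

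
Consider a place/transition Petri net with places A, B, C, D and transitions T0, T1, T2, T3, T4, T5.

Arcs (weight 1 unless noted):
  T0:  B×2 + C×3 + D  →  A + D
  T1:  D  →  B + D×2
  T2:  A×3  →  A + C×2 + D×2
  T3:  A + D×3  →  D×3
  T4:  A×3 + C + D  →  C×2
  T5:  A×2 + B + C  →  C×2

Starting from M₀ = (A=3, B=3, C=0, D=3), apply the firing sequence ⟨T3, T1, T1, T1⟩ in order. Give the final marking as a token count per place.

step 1: fire T3:  (A=3, B=3, C=0, D=3) → (A=2, B=3, C=0, D=3)
step 2: fire T1:  (A=2, B=3, C=0, D=3) → (A=2, B=4, C=0, D=4)
step 3: fire T1:  (A=2, B=4, C=0, D=4) → (A=2, B=5, C=0, D=5)
step 4: fire T1:  (A=2, B=5, C=0, D=5) → (A=2, B=6, C=0, D=6)

(A=2, B=6, C=0, D=6)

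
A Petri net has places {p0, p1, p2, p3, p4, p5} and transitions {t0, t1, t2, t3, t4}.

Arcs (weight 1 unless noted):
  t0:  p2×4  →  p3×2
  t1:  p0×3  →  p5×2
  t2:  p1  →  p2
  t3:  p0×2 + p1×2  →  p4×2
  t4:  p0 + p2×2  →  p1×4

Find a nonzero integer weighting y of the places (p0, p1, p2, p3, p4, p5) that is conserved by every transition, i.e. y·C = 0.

y = (p0:2, p1:1, p2:1, p3:2, p4:3, p5:3)

Incidence matrix C (rows=places, cols=transitions):
       t0   t1   t2   t3   t4
   p0   0   -3    0   -2   -1
   p1   0    0   -1   -2    4
   p2  -4    0    1    0   -2
   p3   2    0    0    0    0
   p4   0    0    0    2    0
   p5   0    2    0    0    0

Candidate y = [2, 1, 1, 2, 3, 3]; check y·C column-wise:
  col t0: 2·0 + 1·0 + 1·-4 + 2·2 + 3·0 + 3·0 = 0
  col t1: 2·-3 + 1·0 + 1·0 + 2·0 + 3·0 + 3·2 = 0
  col t2: 2·0 + 1·-1 + 1·1 + 2·0 + 3·0 + 3·0 = 0
  col t3: 2·-2 + 1·-2 + 1·0 + 2·0 + 3·2 + 3·0 = 0
  col t4: 2·-1 + 1·4 + 1·-2 + 2·0 + 3·0 + 3·0 = 0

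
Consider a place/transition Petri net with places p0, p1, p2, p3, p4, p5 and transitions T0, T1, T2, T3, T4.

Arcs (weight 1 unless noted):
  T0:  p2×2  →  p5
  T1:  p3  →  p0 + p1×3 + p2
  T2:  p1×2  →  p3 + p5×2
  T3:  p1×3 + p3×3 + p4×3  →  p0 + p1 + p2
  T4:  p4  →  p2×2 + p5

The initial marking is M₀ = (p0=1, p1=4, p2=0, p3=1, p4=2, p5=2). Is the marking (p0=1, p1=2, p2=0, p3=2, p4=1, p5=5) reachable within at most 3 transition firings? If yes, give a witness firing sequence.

depth 0: 1 marking
depth 1: 4 markings reached so far
depth 2: 10 markings reached so far
depth 3: 19 markings reached so far
target is not among the 19 markings reachable within 3 steps

NO — not reachable within 3 firings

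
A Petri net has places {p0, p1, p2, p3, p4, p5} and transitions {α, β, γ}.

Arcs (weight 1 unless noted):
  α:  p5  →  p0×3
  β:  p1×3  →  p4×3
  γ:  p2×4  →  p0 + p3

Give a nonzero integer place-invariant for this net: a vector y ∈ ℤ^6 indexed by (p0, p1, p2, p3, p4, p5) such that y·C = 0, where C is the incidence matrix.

y = (p0:0, p1:0, p2:1, p3:4, p4:0, p5:0)

Incidence matrix C (rows=places, cols=transitions):
        α    β    γ
   p0   3    0    1
   p1   0   -3    0
   p2   0    0   -4
   p3   0    0    1
   p4   0    3    0
   p5  -1    0    0

Candidate y = [0, 0, 1, 4, 0, 0]; check y·C column-wise:
  col α: 0·3 + 1·0 + 4·0 + 0·-1 = 0
  col β: 0·-3 + 1·0 + 4·0 + 0·3 = 0
  col γ: 0·1 + 1·-4 + 4·1 = 0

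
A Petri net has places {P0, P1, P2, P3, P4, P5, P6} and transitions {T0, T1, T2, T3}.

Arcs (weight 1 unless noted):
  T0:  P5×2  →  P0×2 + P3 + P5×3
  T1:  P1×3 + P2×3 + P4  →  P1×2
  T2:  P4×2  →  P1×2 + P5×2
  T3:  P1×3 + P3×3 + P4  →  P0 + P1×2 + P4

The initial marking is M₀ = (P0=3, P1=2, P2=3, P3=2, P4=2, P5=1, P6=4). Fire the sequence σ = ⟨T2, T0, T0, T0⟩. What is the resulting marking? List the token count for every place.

step 1: fire T2:  (P0=3, P1=2, P2=3, P3=2, P4=2, P5=1, P6=4) → (P0=3, P1=4, P2=3, P3=2, P4=0, P5=3, P6=4)
step 2: fire T0:  (P0=3, P1=4, P2=3, P3=2, P4=0, P5=3, P6=4) → (P0=5, P1=4, P2=3, P3=3, P4=0, P5=4, P6=4)
step 3: fire T0:  (P0=5, P1=4, P2=3, P3=3, P4=0, P5=4, P6=4) → (P0=7, P1=4, P2=3, P3=4, P4=0, P5=5, P6=4)
step 4: fire T0:  (P0=7, P1=4, P2=3, P3=4, P4=0, P5=5, P6=4) → (P0=9, P1=4, P2=3, P3=5, P4=0, P5=6, P6=4)

(P0=9, P1=4, P2=3, P3=5, P4=0, P5=6, P6=4)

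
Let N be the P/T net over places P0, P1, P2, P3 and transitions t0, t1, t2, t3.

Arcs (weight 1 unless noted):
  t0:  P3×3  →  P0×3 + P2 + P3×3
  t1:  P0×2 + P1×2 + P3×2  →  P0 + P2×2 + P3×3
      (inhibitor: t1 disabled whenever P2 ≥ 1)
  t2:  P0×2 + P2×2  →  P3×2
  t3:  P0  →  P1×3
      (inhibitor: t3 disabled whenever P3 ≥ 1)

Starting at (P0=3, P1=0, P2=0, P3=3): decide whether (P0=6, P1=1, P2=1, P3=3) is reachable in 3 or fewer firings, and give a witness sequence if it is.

depth 0: 1 marking
depth 1: 2 markings reached so far
depth 2: 3 markings reached so far
depth 3: 5 markings reached so far
target is not among the 5 markings reachable within 3 steps

NO — not reachable within 3 firings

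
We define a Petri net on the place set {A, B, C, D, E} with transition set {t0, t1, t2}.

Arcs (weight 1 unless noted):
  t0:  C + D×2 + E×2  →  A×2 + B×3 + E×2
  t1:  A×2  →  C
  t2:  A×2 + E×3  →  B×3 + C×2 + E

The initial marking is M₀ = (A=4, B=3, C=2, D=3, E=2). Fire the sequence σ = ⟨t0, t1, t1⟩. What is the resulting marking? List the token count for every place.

(A=2, B=6, C=3, D=1, E=2)

step 1: fire t0:  (A=4, B=3, C=2, D=3, E=2) → (A=6, B=6, C=1, D=1, E=2)
step 2: fire t1:  (A=6, B=6, C=1, D=1, E=2) → (A=4, B=6, C=2, D=1, E=2)
step 3: fire t1:  (A=4, B=6, C=2, D=1, E=2) → (A=2, B=6, C=3, D=1, E=2)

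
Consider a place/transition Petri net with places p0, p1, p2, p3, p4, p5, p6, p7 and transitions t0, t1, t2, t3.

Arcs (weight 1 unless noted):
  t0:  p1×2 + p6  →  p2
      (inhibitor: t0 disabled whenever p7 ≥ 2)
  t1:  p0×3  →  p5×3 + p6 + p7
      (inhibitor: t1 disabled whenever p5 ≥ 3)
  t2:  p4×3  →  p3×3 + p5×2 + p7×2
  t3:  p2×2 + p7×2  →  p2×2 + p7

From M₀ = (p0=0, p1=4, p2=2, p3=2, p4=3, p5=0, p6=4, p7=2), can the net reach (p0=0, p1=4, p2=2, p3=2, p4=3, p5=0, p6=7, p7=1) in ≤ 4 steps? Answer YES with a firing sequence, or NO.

NO — not reachable within 4 firings

depth 0: 1 marking
depth 1: 3 markings reached so far
depth 2: 5 markings reached so far
depth 3: 8 markings reached so far
depth 4: 11 markings reached so far
target is not among the 11 markings reachable within 4 steps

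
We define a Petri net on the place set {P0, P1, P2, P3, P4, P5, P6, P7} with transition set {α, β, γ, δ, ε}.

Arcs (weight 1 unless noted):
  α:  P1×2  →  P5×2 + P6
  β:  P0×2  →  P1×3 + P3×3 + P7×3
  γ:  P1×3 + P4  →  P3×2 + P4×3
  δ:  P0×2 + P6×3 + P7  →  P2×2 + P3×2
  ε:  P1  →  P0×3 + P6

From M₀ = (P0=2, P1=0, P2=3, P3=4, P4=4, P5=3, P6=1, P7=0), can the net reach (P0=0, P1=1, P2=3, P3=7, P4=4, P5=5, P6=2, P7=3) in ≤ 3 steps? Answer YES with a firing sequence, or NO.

YES — reachable via ⟨β, α⟩ (2 firings)

step 1: fire β:  (P0=2, P1=0, P2=3, P3=4, P4=4, P5=3, P6=1, P7=0) → (P0=0, P1=3, P2=3, P3=7, P4=4, P5=3, P6=1, P7=3)
step 2: fire α:  (P0=0, P1=3, P2=3, P3=7, P4=4, P5=3, P6=1, P7=3) → (P0=0, P1=1, P2=3, P3=7, P4=4, P5=5, P6=2, P7=3)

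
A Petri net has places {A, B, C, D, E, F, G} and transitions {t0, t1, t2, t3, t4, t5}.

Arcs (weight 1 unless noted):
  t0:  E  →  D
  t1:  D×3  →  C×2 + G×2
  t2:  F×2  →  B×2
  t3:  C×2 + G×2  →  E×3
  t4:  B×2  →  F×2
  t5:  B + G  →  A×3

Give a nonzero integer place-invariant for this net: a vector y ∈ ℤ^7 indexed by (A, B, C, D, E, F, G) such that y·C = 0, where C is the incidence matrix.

y = (A:0, B:0, C:3, D:2, E:2, F:0, G:0)

Incidence matrix C (rows=places, cols=transitions):
       t0   t1   t2   t3   t4   t5
    A   0    0    0    0    0    3
    B   0    0    2    0   -2   -1
    C   0    2    0   -2    0    0
    D   1   -3    0    0    0    0
    E  -1    0    0    3    0    0
    F   0    0   -2    0    2    0
    G   0    2    0   -2    0   -1

Candidate y = [0, 0, 3, 2, 2, 0, 0]; check y·C column-wise:
  col t0: 3·0 + 2·1 + 2·-1 = 0
  col t1: 3·2 + 2·-3 + 2·0 + 0·2 = 0
  col t2: 0·2 + 3·0 + 2·0 + 2·0 + 0·-2 = 0
  col t3: 3·-2 + 2·0 + 2·3 + 0·-2 = 0
  col t4: 0·-2 + 3·0 + 2·0 + 2·0 + 0·2 = 0
  col t5: 0·3 + 0·-1 + 3·0 + 2·0 + 2·0 + 0·-1 = 0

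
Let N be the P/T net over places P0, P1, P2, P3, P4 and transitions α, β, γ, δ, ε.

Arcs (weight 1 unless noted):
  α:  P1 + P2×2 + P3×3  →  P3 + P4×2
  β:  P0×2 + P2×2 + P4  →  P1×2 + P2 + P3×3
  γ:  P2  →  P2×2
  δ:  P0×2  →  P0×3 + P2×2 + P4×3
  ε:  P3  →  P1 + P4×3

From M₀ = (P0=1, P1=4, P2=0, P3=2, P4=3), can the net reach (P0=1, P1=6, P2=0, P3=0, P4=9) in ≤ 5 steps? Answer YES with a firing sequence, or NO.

YES — reachable via ⟨ε, ε⟩ (2 firings)

step 1: fire ε:  (P0=1, P1=4, P2=0, P3=2, P4=3) → (P0=1, P1=5, P2=0, P3=1, P4=6)
step 2: fire ε:  (P0=1, P1=5, P2=0, P3=1, P4=6) → (P0=1, P1=6, P2=0, P3=0, P4=9)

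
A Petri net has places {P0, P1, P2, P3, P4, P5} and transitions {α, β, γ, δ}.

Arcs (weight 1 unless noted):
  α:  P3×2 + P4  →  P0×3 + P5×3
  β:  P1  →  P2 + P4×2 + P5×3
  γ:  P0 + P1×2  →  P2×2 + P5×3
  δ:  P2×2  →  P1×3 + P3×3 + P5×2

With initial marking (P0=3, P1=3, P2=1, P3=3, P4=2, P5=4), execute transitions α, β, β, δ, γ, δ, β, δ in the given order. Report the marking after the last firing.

(P0=5, P1=7, P2=0, P3=10, P4=7, P5=25)

step 1: fire α:  (P0=3, P1=3, P2=1, P3=3, P4=2, P5=4) → (P0=6, P1=3, P2=1, P3=1, P4=1, P5=7)
step 2: fire β:  (P0=6, P1=3, P2=1, P3=1, P4=1, P5=7) → (P0=6, P1=2, P2=2, P3=1, P4=3, P5=10)
step 3: fire β:  (P0=6, P1=2, P2=2, P3=1, P4=3, P5=10) → (P0=6, P1=1, P2=3, P3=1, P4=5, P5=13)
step 4: fire δ:  (P0=6, P1=1, P2=3, P3=1, P4=5, P5=13) → (P0=6, P1=4, P2=1, P3=4, P4=5, P5=15)
step 5: fire γ:  (P0=6, P1=4, P2=1, P3=4, P4=5, P5=15) → (P0=5, P1=2, P2=3, P3=4, P4=5, P5=18)
step 6: fire δ:  (P0=5, P1=2, P2=3, P3=4, P4=5, P5=18) → (P0=5, P1=5, P2=1, P3=7, P4=5, P5=20)
step 7: fire β:  (P0=5, P1=5, P2=1, P3=7, P4=5, P5=20) → (P0=5, P1=4, P2=2, P3=7, P4=7, P5=23)
step 8: fire δ:  (P0=5, P1=4, P2=2, P3=7, P4=7, P5=23) → (P0=5, P1=7, P2=0, P3=10, P4=7, P5=25)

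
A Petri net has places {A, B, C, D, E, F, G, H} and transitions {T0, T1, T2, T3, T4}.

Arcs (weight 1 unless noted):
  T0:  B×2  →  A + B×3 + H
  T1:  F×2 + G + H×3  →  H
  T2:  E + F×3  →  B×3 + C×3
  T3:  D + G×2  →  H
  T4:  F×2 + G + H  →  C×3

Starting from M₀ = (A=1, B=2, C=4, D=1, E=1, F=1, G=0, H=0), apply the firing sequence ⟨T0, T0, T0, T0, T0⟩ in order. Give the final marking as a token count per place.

(A=6, B=7, C=4, D=1, E=1, F=1, G=0, H=5)

step 1: fire T0:  (A=1, B=2, C=4, D=1, E=1, F=1, G=0, H=0) → (A=2, B=3, C=4, D=1, E=1, F=1, G=0, H=1)
step 2: fire T0:  (A=2, B=3, C=4, D=1, E=1, F=1, G=0, H=1) → (A=3, B=4, C=4, D=1, E=1, F=1, G=0, H=2)
step 3: fire T0:  (A=3, B=4, C=4, D=1, E=1, F=1, G=0, H=2) → (A=4, B=5, C=4, D=1, E=1, F=1, G=0, H=3)
step 4: fire T0:  (A=4, B=5, C=4, D=1, E=1, F=1, G=0, H=3) → (A=5, B=6, C=4, D=1, E=1, F=1, G=0, H=4)
step 5: fire T0:  (A=5, B=6, C=4, D=1, E=1, F=1, G=0, H=4) → (A=6, B=7, C=4, D=1, E=1, F=1, G=0, H=5)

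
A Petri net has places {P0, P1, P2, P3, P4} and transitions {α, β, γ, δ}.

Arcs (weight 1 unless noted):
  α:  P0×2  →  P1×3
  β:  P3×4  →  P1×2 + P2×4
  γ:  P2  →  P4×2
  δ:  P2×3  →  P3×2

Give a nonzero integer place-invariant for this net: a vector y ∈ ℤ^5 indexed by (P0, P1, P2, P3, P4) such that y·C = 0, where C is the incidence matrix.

Incidence matrix C (rows=places, cols=transitions):
        α    β    γ    δ
   P0  -2    0    0    0
   P1   3    2    0    0
   P2   0    4   -1   -3
   P3   0   -4    0    2
   P4   0    0    2    0

Candidate y = [3, 2, 2, 3, 1]; check y·C column-wise:
  col α: 3·-2 + 2·3 + 2·0 + 3·0 + 1·0 = 0
  col β: 3·0 + 2·2 + 2·4 + 3·-4 + 1·0 = 0
  col γ: 3·0 + 2·0 + 2·-1 + 3·0 + 1·2 = 0
  col δ: 3·0 + 2·0 + 2·-3 + 3·2 + 1·0 = 0

y = (P0:3, P1:2, P2:2, P3:3, P4:1)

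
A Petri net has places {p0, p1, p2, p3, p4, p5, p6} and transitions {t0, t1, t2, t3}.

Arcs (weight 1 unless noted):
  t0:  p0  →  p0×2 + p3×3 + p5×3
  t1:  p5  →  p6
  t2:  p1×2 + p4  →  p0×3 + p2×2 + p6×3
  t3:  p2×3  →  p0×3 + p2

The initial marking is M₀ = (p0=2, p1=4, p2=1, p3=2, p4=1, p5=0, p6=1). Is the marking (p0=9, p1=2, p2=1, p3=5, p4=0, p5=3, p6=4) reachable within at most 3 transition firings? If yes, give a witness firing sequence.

YES — reachable via ⟨t0, t2, t3⟩ (3 firings)

step 1: fire t0:  (p0=2, p1=4, p2=1, p3=2, p4=1, p5=0, p6=1) → (p0=3, p1=4, p2=1, p3=5, p4=1, p5=3, p6=1)
step 2: fire t2:  (p0=3, p1=4, p2=1, p3=5, p4=1, p5=3, p6=1) → (p0=6, p1=2, p2=3, p3=5, p4=0, p5=3, p6=4)
step 3: fire t3:  (p0=6, p1=2, p2=3, p3=5, p4=0, p5=3, p6=4) → (p0=9, p1=2, p2=1, p3=5, p4=0, p5=3, p6=4)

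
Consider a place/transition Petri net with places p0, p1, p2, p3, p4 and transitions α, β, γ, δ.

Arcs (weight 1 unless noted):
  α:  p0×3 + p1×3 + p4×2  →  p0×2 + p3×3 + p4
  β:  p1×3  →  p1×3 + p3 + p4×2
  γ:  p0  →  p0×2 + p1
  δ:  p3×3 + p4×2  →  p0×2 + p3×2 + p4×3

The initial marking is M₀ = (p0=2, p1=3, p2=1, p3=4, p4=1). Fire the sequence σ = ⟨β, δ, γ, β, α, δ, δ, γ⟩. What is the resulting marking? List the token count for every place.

(p0=9, p1=2, p2=1, p3=6, p4=7)

step 1: fire β:  (p0=2, p1=3, p2=1, p3=4, p4=1) → (p0=2, p1=3, p2=1, p3=5, p4=3)
step 2: fire δ:  (p0=2, p1=3, p2=1, p3=5, p4=3) → (p0=4, p1=3, p2=1, p3=4, p4=4)
step 3: fire γ:  (p0=4, p1=3, p2=1, p3=4, p4=4) → (p0=5, p1=4, p2=1, p3=4, p4=4)
step 4: fire β:  (p0=5, p1=4, p2=1, p3=4, p4=4) → (p0=5, p1=4, p2=1, p3=5, p4=6)
step 5: fire α:  (p0=5, p1=4, p2=1, p3=5, p4=6) → (p0=4, p1=1, p2=1, p3=8, p4=5)
step 6: fire δ:  (p0=4, p1=1, p2=1, p3=8, p4=5) → (p0=6, p1=1, p2=1, p3=7, p4=6)
step 7: fire δ:  (p0=6, p1=1, p2=1, p3=7, p4=6) → (p0=8, p1=1, p2=1, p3=6, p4=7)
step 8: fire γ:  (p0=8, p1=1, p2=1, p3=6, p4=7) → (p0=9, p1=2, p2=1, p3=6, p4=7)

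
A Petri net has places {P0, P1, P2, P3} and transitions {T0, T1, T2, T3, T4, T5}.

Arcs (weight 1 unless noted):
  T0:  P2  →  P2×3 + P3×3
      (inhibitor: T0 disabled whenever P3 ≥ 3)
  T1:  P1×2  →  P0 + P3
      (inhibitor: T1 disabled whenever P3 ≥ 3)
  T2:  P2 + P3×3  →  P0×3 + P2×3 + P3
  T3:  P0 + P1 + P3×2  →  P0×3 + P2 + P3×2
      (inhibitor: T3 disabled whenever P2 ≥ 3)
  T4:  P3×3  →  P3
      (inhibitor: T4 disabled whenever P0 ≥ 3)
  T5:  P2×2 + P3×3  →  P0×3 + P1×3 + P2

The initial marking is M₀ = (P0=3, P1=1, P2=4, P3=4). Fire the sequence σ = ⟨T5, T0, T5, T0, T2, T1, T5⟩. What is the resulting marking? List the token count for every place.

step 1: fire T5:  (P0=3, P1=1, P2=4, P3=4) → (P0=6, P1=4, P2=3, P3=1)
step 2: fire T0:  (P0=6, P1=4, P2=3, P3=1) → (P0=6, P1=4, P2=5, P3=4)
step 3: fire T5:  (P0=6, P1=4, P2=5, P3=4) → (P0=9, P1=7, P2=4, P3=1)
step 4: fire T0:  (P0=9, P1=7, P2=4, P3=1) → (P0=9, P1=7, P2=6, P3=4)
step 5: fire T2:  (P0=9, P1=7, P2=6, P3=4) → (P0=12, P1=7, P2=8, P3=2)
step 6: fire T1:  (P0=12, P1=7, P2=8, P3=2) → (P0=13, P1=5, P2=8, P3=3)
step 7: fire T5:  (P0=13, P1=5, P2=8, P3=3) → (P0=16, P1=8, P2=7, P3=0)

(P0=16, P1=8, P2=7, P3=0)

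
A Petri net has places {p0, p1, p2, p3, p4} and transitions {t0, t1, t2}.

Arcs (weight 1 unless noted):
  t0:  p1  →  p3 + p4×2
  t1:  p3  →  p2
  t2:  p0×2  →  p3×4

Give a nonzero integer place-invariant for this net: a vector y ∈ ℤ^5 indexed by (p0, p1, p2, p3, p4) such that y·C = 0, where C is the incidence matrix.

y = (p0:2, p1:1, p2:1, p3:1, p4:0)

Incidence matrix C (rows=places, cols=transitions):
       t0   t1   t2
   p0   0    0   -2
   p1  -1    0    0
   p2   0    1    0
   p3   1   -1    4
   p4   2    0    0

Candidate y = [2, 1, 1, 1, 0]; check y·C column-wise:
  col t0: 2·0 + 1·-1 + 1·0 + 1·1 + 0·2 = 0
  col t1: 2·0 + 1·0 + 1·1 + 1·-1 = 0
  col t2: 2·-2 + 1·0 + 1·0 + 1·4 = 0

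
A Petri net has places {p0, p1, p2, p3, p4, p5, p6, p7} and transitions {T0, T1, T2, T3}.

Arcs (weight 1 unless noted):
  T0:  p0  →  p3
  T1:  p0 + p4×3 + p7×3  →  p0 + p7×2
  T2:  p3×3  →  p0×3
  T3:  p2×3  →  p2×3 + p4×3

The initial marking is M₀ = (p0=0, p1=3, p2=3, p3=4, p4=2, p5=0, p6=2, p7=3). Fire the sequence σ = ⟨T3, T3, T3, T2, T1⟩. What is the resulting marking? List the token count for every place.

(p0=3, p1=3, p2=3, p3=1, p4=8, p5=0, p6=2, p7=2)

step 1: fire T3:  (p0=0, p1=3, p2=3, p3=4, p4=2, p5=0, p6=2, p7=3) → (p0=0, p1=3, p2=3, p3=4, p4=5, p5=0, p6=2, p7=3)
step 2: fire T3:  (p0=0, p1=3, p2=3, p3=4, p4=5, p5=0, p6=2, p7=3) → (p0=0, p1=3, p2=3, p3=4, p4=8, p5=0, p6=2, p7=3)
step 3: fire T3:  (p0=0, p1=3, p2=3, p3=4, p4=8, p5=0, p6=2, p7=3) → (p0=0, p1=3, p2=3, p3=4, p4=11, p5=0, p6=2, p7=3)
step 4: fire T2:  (p0=0, p1=3, p2=3, p3=4, p4=11, p5=0, p6=2, p7=3) → (p0=3, p1=3, p2=3, p3=1, p4=11, p5=0, p6=2, p7=3)
step 5: fire T1:  (p0=3, p1=3, p2=3, p3=1, p4=11, p5=0, p6=2, p7=3) → (p0=3, p1=3, p2=3, p3=1, p4=8, p5=0, p6=2, p7=2)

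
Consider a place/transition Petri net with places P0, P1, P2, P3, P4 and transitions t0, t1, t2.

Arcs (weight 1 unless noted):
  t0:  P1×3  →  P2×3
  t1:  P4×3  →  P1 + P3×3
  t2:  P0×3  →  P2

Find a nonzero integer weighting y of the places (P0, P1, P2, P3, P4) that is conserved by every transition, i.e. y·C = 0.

Incidence matrix C (rows=places, cols=transitions):
       t0   t1   t2
   P0   0    0   -3
   P1  -3    1    0
   P2   3    0    1
   P3   0    3    0
   P4   0   -3    0

Candidate y = [1, 3, 3, -1, 0]; check y·C column-wise:
  col t0: 1·0 + 3·-3 + 3·3 + -1·0 = 0
  col t1: 1·0 + 3·1 + 3·0 + -1·3 + 0·-3 = 0
  col t2: 1·-3 + 3·0 + 3·1 + -1·0 = 0

y = (P0:1, P1:3, P2:3, P3:-1, P4:0)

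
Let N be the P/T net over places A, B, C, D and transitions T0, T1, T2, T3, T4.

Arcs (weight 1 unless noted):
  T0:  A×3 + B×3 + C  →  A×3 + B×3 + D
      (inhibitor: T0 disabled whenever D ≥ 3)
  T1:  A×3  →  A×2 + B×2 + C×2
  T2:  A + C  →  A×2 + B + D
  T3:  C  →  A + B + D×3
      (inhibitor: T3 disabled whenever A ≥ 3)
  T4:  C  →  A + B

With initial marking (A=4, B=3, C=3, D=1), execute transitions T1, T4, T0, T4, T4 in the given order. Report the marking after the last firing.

step 1: fire T1:  (A=4, B=3, C=3, D=1) → (A=3, B=5, C=5, D=1)
step 2: fire T4:  (A=3, B=5, C=5, D=1) → (A=4, B=6, C=4, D=1)
step 3: fire T0:  (A=4, B=6, C=4, D=1) → (A=4, B=6, C=3, D=2)
step 4: fire T4:  (A=4, B=6, C=3, D=2) → (A=5, B=7, C=2, D=2)
step 5: fire T4:  (A=5, B=7, C=2, D=2) → (A=6, B=8, C=1, D=2)

(A=6, B=8, C=1, D=2)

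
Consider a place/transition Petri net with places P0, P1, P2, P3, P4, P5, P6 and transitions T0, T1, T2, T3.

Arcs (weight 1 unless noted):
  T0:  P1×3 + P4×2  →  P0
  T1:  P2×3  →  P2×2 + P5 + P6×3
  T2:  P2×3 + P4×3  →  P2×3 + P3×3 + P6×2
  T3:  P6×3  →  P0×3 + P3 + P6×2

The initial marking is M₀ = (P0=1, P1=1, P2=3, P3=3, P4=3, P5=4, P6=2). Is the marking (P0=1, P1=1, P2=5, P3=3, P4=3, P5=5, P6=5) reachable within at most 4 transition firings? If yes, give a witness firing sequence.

depth 0: 1 marking
depth 1: 3 markings reached so far
depth 2: 6 markings reached so far
depth 3: 9 markings reached so far
depth 4: 11 markings reached so far
target is not among the 11 markings reachable within 4 steps

NO — not reachable within 4 firings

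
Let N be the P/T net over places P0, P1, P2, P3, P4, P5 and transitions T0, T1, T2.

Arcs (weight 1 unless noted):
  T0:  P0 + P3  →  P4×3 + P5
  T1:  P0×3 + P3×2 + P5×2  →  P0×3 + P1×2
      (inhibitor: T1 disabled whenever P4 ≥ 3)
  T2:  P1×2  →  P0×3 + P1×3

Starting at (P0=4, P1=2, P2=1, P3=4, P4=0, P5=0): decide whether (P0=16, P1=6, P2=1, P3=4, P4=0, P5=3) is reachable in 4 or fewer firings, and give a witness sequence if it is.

NO — not reachable within 4 firings

depth 0: 1 marking
depth 1: 3 markings reached so far
depth 2: 6 markings reached so far
depth 3: 10 markings reached so far
depth 4: 15 markings reached so far
target is not among the 15 markings reachable within 4 steps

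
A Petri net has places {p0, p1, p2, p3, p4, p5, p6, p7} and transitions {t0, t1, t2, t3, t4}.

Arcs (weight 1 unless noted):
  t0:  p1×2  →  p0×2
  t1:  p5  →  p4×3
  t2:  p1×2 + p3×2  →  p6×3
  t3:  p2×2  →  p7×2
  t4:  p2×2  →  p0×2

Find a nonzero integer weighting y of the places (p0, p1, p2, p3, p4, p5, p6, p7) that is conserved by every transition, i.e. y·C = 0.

Incidence matrix C (rows=places, cols=transitions):
       t0   t1   t2   t3   t4
   p0   2    0    0    0    2
   p1  -2    0   -2    0    0
   p2   0    0    0   -2   -2
   p3   0    0   -2    0    0
   p4   0    3    0    0    0
   p5   0   -1    0    0    0
   p6   0    0    3    0    0
   p7   0    0    0    2    0

Candidate y = [0, 0, 0, 0, 1, 3, 0, 0]; check y·C column-wise:
  col t0: 0·2 + 0·-2 + 1·0 + 3·0 = 0
  col t1: 1·3 + 3·-1 = 0
  col t2: 0·-2 + 0·-2 + 1·0 + 3·0 + 0·3 = 0
  col t3: 0·-2 + 1·0 + 3·0 + 0·2 = 0
  col t4: 0·2 + 0·-2 + 1·0 + 3·0 = 0

y = (p0:0, p1:0, p2:0, p3:0, p4:1, p5:3, p6:0, p7:0)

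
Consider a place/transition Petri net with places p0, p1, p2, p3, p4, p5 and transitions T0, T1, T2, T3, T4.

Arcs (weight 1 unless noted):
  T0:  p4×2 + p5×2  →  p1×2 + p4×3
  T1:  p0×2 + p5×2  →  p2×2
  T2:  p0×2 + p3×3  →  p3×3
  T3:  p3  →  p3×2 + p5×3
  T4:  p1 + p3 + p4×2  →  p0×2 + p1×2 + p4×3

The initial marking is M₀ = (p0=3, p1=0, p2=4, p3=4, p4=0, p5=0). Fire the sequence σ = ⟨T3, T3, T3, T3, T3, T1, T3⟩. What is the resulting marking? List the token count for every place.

(p0=1, p1=0, p2=6, p3=10, p4=0, p5=16)

step 1: fire T3:  (p0=3, p1=0, p2=4, p3=4, p4=0, p5=0) → (p0=3, p1=0, p2=4, p3=5, p4=0, p5=3)
step 2: fire T3:  (p0=3, p1=0, p2=4, p3=5, p4=0, p5=3) → (p0=3, p1=0, p2=4, p3=6, p4=0, p5=6)
step 3: fire T3:  (p0=3, p1=0, p2=4, p3=6, p4=0, p5=6) → (p0=3, p1=0, p2=4, p3=7, p4=0, p5=9)
step 4: fire T3:  (p0=3, p1=0, p2=4, p3=7, p4=0, p5=9) → (p0=3, p1=0, p2=4, p3=8, p4=0, p5=12)
step 5: fire T3:  (p0=3, p1=0, p2=4, p3=8, p4=0, p5=12) → (p0=3, p1=0, p2=4, p3=9, p4=0, p5=15)
step 6: fire T1:  (p0=3, p1=0, p2=4, p3=9, p4=0, p5=15) → (p0=1, p1=0, p2=6, p3=9, p4=0, p5=13)
step 7: fire T3:  (p0=1, p1=0, p2=6, p3=9, p4=0, p5=13) → (p0=1, p1=0, p2=6, p3=10, p4=0, p5=16)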